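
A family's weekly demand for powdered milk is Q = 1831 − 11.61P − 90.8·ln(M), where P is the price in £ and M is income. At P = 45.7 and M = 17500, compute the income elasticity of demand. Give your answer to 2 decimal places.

At P = 45.7, M = 17500: Q = 413.311.
Holding P constant, ∂Q/∂M = -90.8/M = -0.00518857.
η_M = (∂Q/∂M)·(M/Q) = -0.00518857 × (17500/413.311) = -0.22.

-0.22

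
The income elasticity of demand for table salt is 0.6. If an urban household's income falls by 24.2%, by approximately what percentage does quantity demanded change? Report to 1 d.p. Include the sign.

%ΔQ ≈ η × %ΔI = 0.6 × (-24.2%) = -14.5%.

-14.5%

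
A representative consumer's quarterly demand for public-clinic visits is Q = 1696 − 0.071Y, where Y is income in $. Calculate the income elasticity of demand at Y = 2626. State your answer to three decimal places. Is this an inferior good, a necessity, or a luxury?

At Y = 2626: Q = 1509.554.
dQ/dY = −0.071.
η = (dQ/dY)·(Y/Q) = -0.071 × (2626/1509.554) = -0.124.
Since η < 0, the good is an inferior good.

-0.124 (inferior good)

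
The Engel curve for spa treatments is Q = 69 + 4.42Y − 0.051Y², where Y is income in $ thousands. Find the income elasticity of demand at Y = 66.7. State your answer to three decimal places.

-1.161

At Y = 66.7: Q = 136.9206.
dQ/dY = 4.42 − 0.102Y = -2.38340.
η = (dQ/dY)·(Y/Q) = -2.38340 × (66.7/136.9206) = -1.161.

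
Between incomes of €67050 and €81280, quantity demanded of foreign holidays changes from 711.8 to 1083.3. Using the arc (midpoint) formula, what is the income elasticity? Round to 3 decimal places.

ΔQ = 1083.3 − 711.8 = 371.5; midpoint Q̄ = (711.8 + 1083.3)/2 = 897.55.
ΔI = 81280 − 67050 = 14230; midpoint Ī = (67050 + 81280)/2 = 74165.
η = (ΔQ/Q̄) ÷ (ΔI/Ī) = (371.5/897.55) ÷ (14230/74165) = 2.157.

2.157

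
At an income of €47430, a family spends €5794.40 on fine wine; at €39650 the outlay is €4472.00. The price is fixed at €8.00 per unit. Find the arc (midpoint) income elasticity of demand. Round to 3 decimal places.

1.442

With a constant price, Q₁ = 5794.40/8.00 = 724.300 and Q₂ = 4472.00/8.00 = 559.000 (equivalently, work directly with expenditure since P cancels).
Midpoint %ΔQ = (4472.00 − 5794.40)/5133.20 = -0.25762; midpoint %ΔI = (39650 − 47430)/43540 = -0.17869.
η = -0.25762 / -0.17869 = 1.442.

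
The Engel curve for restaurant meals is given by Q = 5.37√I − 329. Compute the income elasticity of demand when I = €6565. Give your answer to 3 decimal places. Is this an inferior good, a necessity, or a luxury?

At I = 6565: Q = 106.103.
dQ/dI = 5.37/(2√I) = 0.033138 at this income.
η = (dQ/dI)·(I/Q) = 0.033138 × (6565/106.103) = 2.050.
Since η > 1, the good is a luxury.

2.050 (luxury)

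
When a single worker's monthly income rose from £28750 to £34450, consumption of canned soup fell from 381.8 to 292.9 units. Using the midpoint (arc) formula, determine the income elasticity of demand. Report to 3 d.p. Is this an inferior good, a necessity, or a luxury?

ΔQ = 292.9 − 381.8 = -88.9; midpoint Q̄ = (381.8 + 292.9)/2 = 337.35.
ΔI = 34450 − 28750 = 5700; midpoint Ī = (28750 + 34450)/2 = 31600.
η = (ΔQ/Q̄) ÷ (ΔI/Ī) = (-88.9/337.35) ÷ (5700/31600) = -1.461.
η < 0 ⇒ inferior good.

-1.461 (inferior good)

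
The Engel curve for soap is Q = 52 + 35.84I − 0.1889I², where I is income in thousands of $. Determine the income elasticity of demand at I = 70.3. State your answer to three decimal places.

0.398

At I = 70.3: Q = 1637.9912.
dQ/dI = 35.84 − 0.3778I = 9.28066.
η = (dQ/dI)·(I/Q) = 9.28066 × (70.3/1637.9912) = 0.398.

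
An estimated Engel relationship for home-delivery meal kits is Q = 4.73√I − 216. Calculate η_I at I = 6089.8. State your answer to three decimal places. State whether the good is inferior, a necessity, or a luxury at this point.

1.205 (luxury)

At I = 6089.8: Q = 153.116.
dQ/dI = 4.73/(2√I) = 0.0303061 at this income.
η = (dQ/dI)·(I/Q) = 0.0303061 × (6089.8/153.116) = 1.205.
Since η > 1, the good is a luxury.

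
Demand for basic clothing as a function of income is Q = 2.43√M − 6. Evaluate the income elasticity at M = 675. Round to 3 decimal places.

At M = 675: Q = 57.133.
dQ/dM = 2.43/(2√M) = 0.0467654 at this income.
η = (dQ/dM)·(M/Q) = 0.0467654 × (675/57.133) = 0.553.

0.553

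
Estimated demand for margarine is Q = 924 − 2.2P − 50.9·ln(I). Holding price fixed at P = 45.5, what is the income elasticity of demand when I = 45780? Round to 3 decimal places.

At P = 45.5, I = 45780: Q = 277.661.
Holding P constant, ∂Q/∂I = -50.9/I = -0.00111184.
η_I = (∂Q/∂I)·(I/Q) = -0.00111184 × (45780/277.661) = -0.183.

-0.183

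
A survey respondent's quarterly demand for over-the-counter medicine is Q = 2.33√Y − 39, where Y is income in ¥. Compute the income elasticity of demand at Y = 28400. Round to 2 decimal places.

At Y = 28400: Q = 353.659.
dQ/dY = 2.33/(2√Y) = 0.006913 at this income.
η = (dQ/dY)·(Y/Q) = 0.006913 × (28400/353.659) = 0.56.

0.56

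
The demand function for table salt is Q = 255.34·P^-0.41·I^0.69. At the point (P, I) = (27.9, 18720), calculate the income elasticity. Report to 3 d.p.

For a multiplicative demand Q = A·P^α·I^β, the income elasticity is β everywhere.
Here β = 0.69, so η = 0.690.

0.690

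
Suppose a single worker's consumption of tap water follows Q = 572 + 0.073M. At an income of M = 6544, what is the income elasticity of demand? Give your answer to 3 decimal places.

At M = 6544: Q = 1049.712.
dQ/dM = 0.073.
η = (dQ/dM)·(M/Q) = 0.073 × (6544/1049.712) = 0.455.

0.455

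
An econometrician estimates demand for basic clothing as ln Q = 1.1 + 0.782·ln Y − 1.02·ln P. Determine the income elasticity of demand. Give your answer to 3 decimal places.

0.782

In a log-linear demand, the coefficient on ln Y is the income elasticity.
So η = 0.782.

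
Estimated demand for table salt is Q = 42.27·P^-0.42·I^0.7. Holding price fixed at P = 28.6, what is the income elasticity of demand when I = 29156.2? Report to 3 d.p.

0.700

For a multiplicative demand Q = A·P^α·I^β, the income elasticity is β everywhere.
Here β = 0.7, so η = 0.700.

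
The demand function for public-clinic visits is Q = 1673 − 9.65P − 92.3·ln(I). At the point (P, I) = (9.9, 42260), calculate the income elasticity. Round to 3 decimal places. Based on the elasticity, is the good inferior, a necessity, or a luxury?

-0.155 (inferior good)

At P = 9.9, I = 42260: Q = 594.323.
Holding P constant, ∂Q/∂I = -92.3/I = -0.0021841.
η_I = (∂Q/∂I)·(I/Q) = -0.0021841 × (42260/594.323) = -0.155.
Since η < 0, this is an inferior good.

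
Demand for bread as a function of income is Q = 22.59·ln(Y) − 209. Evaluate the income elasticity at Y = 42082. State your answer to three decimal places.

0.717

At Y = 42082: Q = 31.524.
dQ/dY = 22.59/Y = 0.000536809 at this income.
η = (dQ/dY)·(Y/Q) = 0.000536809 × (42082/31.524) = 0.717.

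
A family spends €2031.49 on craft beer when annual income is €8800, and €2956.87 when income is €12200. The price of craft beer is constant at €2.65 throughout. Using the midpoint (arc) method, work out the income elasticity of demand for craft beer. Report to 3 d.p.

With a constant price, Q₁ = 2031.49/2.65 = 766.600 and Q₂ = 2956.87/2.65 = 1115.800 (equivalently, work directly with expenditure since P cancels).
Midpoint %ΔQ = (2956.87 − 2031.49)/2494.18 = 0.37102; midpoint %ΔI = (12200 − 8800)/10500 = 0.32381.
η = 0.37102 / 0.32381 = 1.146.

1.146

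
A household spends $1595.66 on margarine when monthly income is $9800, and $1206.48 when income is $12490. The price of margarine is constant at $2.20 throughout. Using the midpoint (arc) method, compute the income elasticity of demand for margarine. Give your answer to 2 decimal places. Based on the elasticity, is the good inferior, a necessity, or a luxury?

-1.15 (inferior good)

With a constant price, Q₁ = 1595.66/2.20 = 725.300 and Q₂ = 1206.48/2.20 = 548.400 (equivalently, work directly with expenditure since P cancels).
Midpoint %ΔQ = (1206.48 − 1595.66)/1401.07 = -0.27777; midpoint %ΔI = (12490 − 9800)/11145 = 0.24136.
η = -0.27777 / 0.24136 = -1.15.
η < 0 ⇒ inferior good.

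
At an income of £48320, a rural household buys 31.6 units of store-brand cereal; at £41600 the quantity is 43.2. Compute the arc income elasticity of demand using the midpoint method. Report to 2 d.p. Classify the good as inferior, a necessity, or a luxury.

-2.08 (inferior good)

ΔQ = 43.2 − 31.6 = 11.6; midpoint Q̄ = (31.6 + 43.2)/2 = 37.4.
ΔI = 41600 − 48320 = -6720; midpoint Ī = (48320 + 41600)/2 = 44960.
η = (ΔQ/Q̄) ÷ (ΔI/Ī) = (11.6/37.4) ÷ (-6720/44960) = -2.08.
η < 0 ⇒ inferior good.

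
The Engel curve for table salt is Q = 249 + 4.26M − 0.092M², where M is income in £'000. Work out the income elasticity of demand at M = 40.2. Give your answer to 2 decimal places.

-0.46

At M = 40.2: Q = 271.5763.
dQ/dM = 4.26 − 0.184M = -3.13680.
η = (dQ/dM)·(M/Q) = -3.13680 × (40.2/271.5763) = -0.46.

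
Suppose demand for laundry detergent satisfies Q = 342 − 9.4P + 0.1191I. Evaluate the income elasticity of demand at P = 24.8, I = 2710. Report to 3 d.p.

0.748

At P = 24.8, I = 2710: Q = 431.641.
Holding P constant, ∂Q/∂I = 0.1191.
η_I = (∂Q/∂I)·(I/Q) = 0.1191 × (2710/431.641) = 0.748.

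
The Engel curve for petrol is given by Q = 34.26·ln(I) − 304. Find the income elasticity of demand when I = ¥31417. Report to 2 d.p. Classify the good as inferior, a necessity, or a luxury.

At I = 31417: Q = 50.766.
dQ/dI = 34.26/I = 0.00109049 at this income.
η = (dQ/dI)·(I/Q) = 0.00109049 × (31417/50.766) = 0.67.
Since 0 < η < 1, the good is a necessity.

0.67 (necessity)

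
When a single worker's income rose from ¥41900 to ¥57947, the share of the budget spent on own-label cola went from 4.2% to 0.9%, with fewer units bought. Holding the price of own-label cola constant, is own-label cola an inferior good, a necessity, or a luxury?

inferior good

Quantity demanded falls as income rises, so η < 0.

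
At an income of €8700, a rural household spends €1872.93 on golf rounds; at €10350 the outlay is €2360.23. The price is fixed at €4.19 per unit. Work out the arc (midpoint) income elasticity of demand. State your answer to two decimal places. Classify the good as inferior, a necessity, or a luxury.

With a constant price, Q₁ = 1872.93/4.19 = 447.000 and Q₂ = 2360.23/4.19 = 563.301 (equivalently, work directly with expenditure since P cancels).
Midpoint %ΔQ = (2360.23 − 1872.93)/2116.58 = 0.23023; midpoint %ΔI = (10350 − 8700)/9525 = 0.17323.
η = 0.23023 / 0.17323 = 1.33.
η > 1 ⇒ luxury.

1.33 (luxury)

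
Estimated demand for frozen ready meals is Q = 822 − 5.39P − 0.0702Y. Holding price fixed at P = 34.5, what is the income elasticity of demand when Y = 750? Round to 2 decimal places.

At P = 34.5, Y = 750: Q = 583.395.
Holding P constant, ∂Q/∂Y = −0.0702.
η_Y = (∂Q/∂Y)·(Y/Q) = -0.0702 × (750/583.395) = -0.09.

-0.09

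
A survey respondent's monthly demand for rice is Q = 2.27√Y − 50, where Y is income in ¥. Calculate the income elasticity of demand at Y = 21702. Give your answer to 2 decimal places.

At Y = 21702: Q = 284.407.
dQ/dY = 2.27/(2√Y) = 0.00770453 at this income.
η = (dQ/dY)·(Y/Q) = 0.00770453 × (21702/284.407) = 0.59.

0.59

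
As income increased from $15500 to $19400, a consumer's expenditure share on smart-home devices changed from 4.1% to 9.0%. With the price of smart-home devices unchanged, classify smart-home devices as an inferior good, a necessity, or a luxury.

The budget share rises as income rises, so η > 1.

luxury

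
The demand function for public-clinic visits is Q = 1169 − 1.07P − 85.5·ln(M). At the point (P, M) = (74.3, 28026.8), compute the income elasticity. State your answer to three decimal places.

At P = 74.3, M = 28026.8: Q = 213.901.
Holding P constant, ∂Q/∂M = -85.5/M = -0.00305065.
η_M = (∂Q/∂M)·(M/Q) = -0.00305065 × (28026.8/213.901) = -0.400.

-0.400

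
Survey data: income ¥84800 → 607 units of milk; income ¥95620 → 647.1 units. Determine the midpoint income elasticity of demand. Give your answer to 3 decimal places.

ΔQ = 647.1 − 607 = 40.1; midpoint Q̄ = (607 + 647.1)/2 = 627.05.
ΔI = 95620 − 84800 = 10820; midpoint Ī = (84800 + 95620)/2 = 90210.
η = (ΔQ/Q̄) ÷ (ΔI/Ī) = (40.1/627.05) ÷ (10820/90210) = 0.533.

0.533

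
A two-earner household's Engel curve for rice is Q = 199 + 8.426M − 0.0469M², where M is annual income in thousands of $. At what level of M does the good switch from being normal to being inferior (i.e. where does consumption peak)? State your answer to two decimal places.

dQ/dM = 8.426 − 0.0938M.
The good is inferior where dQ/dM < 0. Setting dQ/dM = 0 gives M = 8.426 / 0.0938 = 89.83.

89.83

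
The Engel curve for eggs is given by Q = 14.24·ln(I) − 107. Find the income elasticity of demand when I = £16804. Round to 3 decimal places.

At I = 16804: Q = 31.546.
dQ/dI = 14.24/I = 0.000847417 at this income.
η = (dQ/dI)·(I/Q) = 0.000847417 × (16804/31.546) = 0.451.

0.451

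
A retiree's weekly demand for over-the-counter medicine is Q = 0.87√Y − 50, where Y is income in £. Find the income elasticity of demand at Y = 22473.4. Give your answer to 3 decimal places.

At Y = 22473.4: Q = 80.423.
dQ/dY = 0.87/(2√Y) = 0.00290172 at this income.
η = (dQ/dY)·(Y/Q) = 0.00290172 × (22473.4/80.423) = 0.811.

0.811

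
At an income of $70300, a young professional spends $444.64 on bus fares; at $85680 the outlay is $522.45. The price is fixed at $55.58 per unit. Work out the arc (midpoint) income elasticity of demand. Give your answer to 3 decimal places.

0.816

With a constant price, Q₁ = 444.64/55.58 = 8.000 and Q₂ = 522.45/55.58 = 9.400 (equivalently, work directly with expenditure since P cancels).
Midpoint %ΔQ = (522.45 − 444.64)/483.55 = 0.16092; midpoint %ΔI = (85680 − 70300)/77990 = 0.19720.
η = 0.16092 / 0.19720 = 0.816.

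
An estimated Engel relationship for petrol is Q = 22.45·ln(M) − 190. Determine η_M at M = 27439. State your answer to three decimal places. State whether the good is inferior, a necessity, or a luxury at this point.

At M = 27439: Q = 39.433.
dQ/dM = 22.45/M = 0.000818179 at this income.
η = (dQ/dM)·(M/Q) = 0.000818179 × (27439/39.433) = 0.569.
Since 0 < η < 1, the good is a necessity.

0.569 (necessity)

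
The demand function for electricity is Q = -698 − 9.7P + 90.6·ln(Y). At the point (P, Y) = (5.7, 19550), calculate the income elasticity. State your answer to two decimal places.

At P = 5.7, Y = 19550: Q = 141.904.
Holding P constant, ∂Q/∂Y = 90.6/Y = 0.00463427.
η_Y = (∂Q/∂Y)·(Y/Q) = 0.00463427 × (19550/141.904) = 0.64.

0.64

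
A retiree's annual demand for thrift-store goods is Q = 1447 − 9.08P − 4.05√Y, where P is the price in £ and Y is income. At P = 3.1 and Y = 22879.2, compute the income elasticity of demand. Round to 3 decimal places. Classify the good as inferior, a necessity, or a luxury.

At P = 3.1, Y = 22879.2: Q = 806.254.
Holding P constant, ∂Q/∂Y = -4.05/(2√Y) = -0.0133877.
η_Y = (∂Q/∂Y)·(Y/Q) = -0.0133877 × (22879.2/806.254) = -0.380.
Since η < 0, this is an inferior good.

-0.380 (inferior good)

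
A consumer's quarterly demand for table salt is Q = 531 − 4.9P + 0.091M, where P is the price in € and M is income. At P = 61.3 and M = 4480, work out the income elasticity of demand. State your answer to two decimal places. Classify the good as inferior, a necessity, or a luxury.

At P = 61.3, M = 4480: Q = 638.310.
Holding P constant, ∂Q/∂M = 0.091.
η_M = (∂Q/∂M)·(M/Q) = 0.091 × (4480/638.310) = 0.64.
Since 0 < η < 1, this is a necessity.

0.64 (necessity)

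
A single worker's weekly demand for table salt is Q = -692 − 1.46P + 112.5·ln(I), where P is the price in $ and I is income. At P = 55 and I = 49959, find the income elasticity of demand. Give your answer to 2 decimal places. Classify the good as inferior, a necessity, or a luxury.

At P = 55, I = 49959: Q = 444.833.
Holding P constant, ∂Q/∂I = 112.5/I = 0.00225185.
η_I = (∂Q/∂I)·(I/Q) = 0.00225185 × (49959/444.833) = 0.25.
Since 0 < η < 1, this is a necessity.

0.25 (necessity)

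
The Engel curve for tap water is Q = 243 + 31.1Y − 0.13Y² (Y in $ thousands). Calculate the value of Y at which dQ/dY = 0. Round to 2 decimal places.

dQ/dY = 31.1 − 0.26Y.
The good is inferior where dQ/dY < 0. Setting dQ/dY = 0 gives Y = 31.1 / 0.26 = 119.62.

119.62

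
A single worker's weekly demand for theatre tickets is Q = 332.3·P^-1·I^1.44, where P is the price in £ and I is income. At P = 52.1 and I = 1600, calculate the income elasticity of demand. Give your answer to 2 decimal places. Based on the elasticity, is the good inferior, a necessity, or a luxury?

1.44 (luxury)

For a multiplicative demand Q = A·P^α·I^β, the income elasticity is β everywhere.
Here β = 1.44, so η = 1.44.
Since η > 1, this is a luxury.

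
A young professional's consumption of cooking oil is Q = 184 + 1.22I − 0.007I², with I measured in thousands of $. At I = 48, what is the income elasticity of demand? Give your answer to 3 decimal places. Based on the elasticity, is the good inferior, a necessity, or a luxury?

At I = 48: Q = 226.4320.
dQ/dI = 1.22 − 0.014I = 0.54800.
η = (dQ/dI)·(I/Q) = 0.54800 × (48/226.4320) = 0.116.
0 < η < 1 ⇒ necessity.

0.116 (necessity)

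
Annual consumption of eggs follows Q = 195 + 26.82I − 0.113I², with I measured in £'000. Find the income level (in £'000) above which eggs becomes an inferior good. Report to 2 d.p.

118.67

dQ/dI = 26.82 − 0.226I.
The good is inferior where dQ/dI < 0. Setting dQ/dI = 0 gives I = 26.82 / 0.226 = 118.67.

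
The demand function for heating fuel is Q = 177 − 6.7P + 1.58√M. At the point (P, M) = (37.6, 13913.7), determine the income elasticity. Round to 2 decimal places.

At P = 37.6, M = 13913.7: Q = 111.451.
Holding P constant, ∂Q/∂M = 1.58/(2√M) = 0.00669739.
η_M = (∂Q/∂M)·(M/Q) = 0.00669739 × (13913.7/111.451) = 0.84.

0.84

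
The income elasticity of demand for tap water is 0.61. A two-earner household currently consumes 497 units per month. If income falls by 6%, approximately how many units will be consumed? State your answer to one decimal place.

%ΔQ ≈ η × %ΔI = 0.61 × (-6%) = -3.66%.
New Q ≈ 497 × (1 − 0.0366) = 478.8.

478.8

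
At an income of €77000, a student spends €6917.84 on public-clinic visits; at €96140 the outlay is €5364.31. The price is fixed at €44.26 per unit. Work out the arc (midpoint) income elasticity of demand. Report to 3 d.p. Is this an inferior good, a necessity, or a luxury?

-1.144 (inferior good)

With a constant price, Q₁ = 6917.84/44.26 = 156.300 and Q₂ = 5364.31/44.26 = 121.200 (equivalently, work directly with expenditure since P cancels).
Midpoint %ΔQ = (5364.31 − 6917.84)/6141.08 = -0.25297; midpoint %ΔI = (96140 − 77000)/86570 = 0.22109.
η = -0.25297 / 0.22109 = -1.144.
η < 0 ⇒ inferior good.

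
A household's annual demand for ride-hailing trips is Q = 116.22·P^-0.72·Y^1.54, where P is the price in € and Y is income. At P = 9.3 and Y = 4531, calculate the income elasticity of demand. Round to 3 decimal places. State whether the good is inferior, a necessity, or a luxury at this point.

For a multiplicative demand Q = A·P^α·Y^β, the income elasticity is β everywhere.
Here β = 1.54, so η = 1.540.
Since η > 1, this is a luxury.

1.540 (luxury)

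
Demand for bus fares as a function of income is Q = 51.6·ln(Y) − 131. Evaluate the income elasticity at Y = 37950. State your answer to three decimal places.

0.125

At Y = 37950: Q = 413.072.
dQ/dY = 51.6/Y = 0.00135968 at this income.
η = (dQ/dY)·(Y/Q) = 0.00135968 × (37950/413.072) = 0.125.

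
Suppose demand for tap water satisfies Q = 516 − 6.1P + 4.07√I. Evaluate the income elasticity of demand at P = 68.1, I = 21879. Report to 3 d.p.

0.428

At P = 68.1, I = 21879: Q = 702.606.
Holding P constant, ∂Q/∂I = 4.07/(2√I) = 0.0137579.
η_I = (∂Q/∂I)·(I/Q) = 0.0137579 × (21879/702.606) = 0.428.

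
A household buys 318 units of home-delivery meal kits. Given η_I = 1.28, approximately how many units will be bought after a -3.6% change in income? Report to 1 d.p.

%ΔQ ≈ η × %ΔI = 1.28 × (-3.6%) = -4.608%.
New Q ≈ 318 × (1 − 0.04608) = 303.3.

303.3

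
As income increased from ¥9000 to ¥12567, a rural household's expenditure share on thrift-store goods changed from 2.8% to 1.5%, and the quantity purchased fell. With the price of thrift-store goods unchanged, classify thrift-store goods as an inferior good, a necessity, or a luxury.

inferior good

Quantity demanded falls as income rises, so η < 0.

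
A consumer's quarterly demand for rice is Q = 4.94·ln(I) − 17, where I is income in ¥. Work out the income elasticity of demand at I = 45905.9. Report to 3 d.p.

0.137

At I = 45905.9: Q = 36.028.
dQ/dI = 4.94/I = 0.000107611 at this income.
η = (dQ/dI)·(I/Q) = 0.000107611 × (45905.9/36.028) = 0.137.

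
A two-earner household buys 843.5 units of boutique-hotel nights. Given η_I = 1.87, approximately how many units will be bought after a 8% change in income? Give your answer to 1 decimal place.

%ΔQ ≈ η × %ΔI = 1.87 × 8% = 14.96%.
New Q ≈ 843.5 × (1 + 0.1496) = 969.7.

969.7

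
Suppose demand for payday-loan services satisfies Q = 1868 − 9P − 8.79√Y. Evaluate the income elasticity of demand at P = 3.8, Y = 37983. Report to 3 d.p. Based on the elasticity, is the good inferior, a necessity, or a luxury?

-7.097 (inferior good)

At P = 3.8, Y = 37983: Q = 120.697.
Holding P constant, ∂Q/∂Y = -8.79/(2√Y) = -0.0225509.
η_Y = (∂Q/∂Y)·(Y/Q) = -0.0225509 × (37983/120.697) = -7.097.
Since η < 0, this is an inferior good.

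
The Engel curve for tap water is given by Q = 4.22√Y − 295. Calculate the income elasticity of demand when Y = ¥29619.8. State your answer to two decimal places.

At Y = 29619.8: Q = 431.279.
dQ/dY = 4.22/(2√Y) = 0.01226 at this income.
η = (dQ/dY)·(Y/Q) = 0.01226 × (29619.8/431.279) = 0.84.

0.84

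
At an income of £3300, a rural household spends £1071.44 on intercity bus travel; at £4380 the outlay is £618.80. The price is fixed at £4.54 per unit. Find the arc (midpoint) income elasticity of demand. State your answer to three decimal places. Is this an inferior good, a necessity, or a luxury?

With a constant price, Q₁ = 1071.44/4.54 = 236.000 and Q₂ = 618.80/4.54 = 136.300 (equivalently, work directly with expenditure since P cancels).
Midpoint %ΔQ = (618.80 − 1071.44)/845.12 = -0.53559; midpoint %ΔI = (4380 − 3300)/3840 = 0.28125.
η = -0.53559 / 0.28125 = -1.904.
η < 0 ⇒ inferior good.

-1.904 (inferior good)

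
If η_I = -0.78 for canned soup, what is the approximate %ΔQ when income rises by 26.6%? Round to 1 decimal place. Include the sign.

-20.7%

%ΔQ ≈ η × %ΔI = -0.78 × 26.6% = -20.7%.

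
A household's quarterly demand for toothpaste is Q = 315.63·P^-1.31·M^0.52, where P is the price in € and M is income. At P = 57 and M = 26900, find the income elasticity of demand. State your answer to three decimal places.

For a multiplicative demand Q = A·P^α·M^β, the income elasticity is β everywhere.
Here β = 0.52, so η = 0.520.

0.520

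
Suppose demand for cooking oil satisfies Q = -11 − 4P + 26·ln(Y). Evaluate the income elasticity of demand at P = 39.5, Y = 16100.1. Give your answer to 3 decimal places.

0.314

At P = 39.5, Y = 16100.1: Q = 82.851.
Holding P constant, ∂Q/∂Y = 26/Y = 0.0016149.
η_Y = (∂Q/∂Y)·(Y/Q) = 0.0016149 × (16100.1/82.851) = 0.314.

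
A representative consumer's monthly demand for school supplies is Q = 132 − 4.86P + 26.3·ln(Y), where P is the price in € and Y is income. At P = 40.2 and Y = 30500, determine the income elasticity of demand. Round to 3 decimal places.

At P = 40.2, Y = 30500: Q = 208.188.
Holding P constant, ∂Q/∂Y = 26.3/Y = 0.000862295.
η_Y = (∂Q/∂Y)·(Y/Q) = 0.000862295 × (30500/208.188) = 0.126.

0.126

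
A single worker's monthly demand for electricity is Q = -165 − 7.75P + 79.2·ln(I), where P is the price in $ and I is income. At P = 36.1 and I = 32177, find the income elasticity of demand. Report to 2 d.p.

At P = 36.1, I = 32177: Q = 377.242.
Holding P constant, ∂Q/∂I = 79.2/I = 0.00246139.
η_I = (∂Q/∂I)·(I/Q) = 0.00246139 × (32177/377.242) = 0.21.

0.21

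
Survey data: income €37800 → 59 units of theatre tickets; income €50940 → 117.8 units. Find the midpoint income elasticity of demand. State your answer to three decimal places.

ΔQ = 117.8 − 59 = 58.8; midpoint Q̄ = (59 + 117.8)/2 = 88.4.
ΔI = 50940 − 37800 = 13140; midpoint Ī = (37800 + 50940)/2 = 44370.
η = (ΔQ/Q̄) ÷ (ΔI/Ī) = (58.8/88.4) ÷ (13140/44370) = 2.246.

2.246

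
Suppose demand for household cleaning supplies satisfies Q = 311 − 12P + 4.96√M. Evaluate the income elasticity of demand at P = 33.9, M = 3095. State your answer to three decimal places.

At P = 33.9, M = 3095: Q = 180.138.
Holding P constant, ∂Q/∂M = 4.96/(2√M) = 0.0445781.
η_M = (∂Q/∂M)·(M/Q) = 0.0445781 × (3095/180.138) = 0.766.

0.766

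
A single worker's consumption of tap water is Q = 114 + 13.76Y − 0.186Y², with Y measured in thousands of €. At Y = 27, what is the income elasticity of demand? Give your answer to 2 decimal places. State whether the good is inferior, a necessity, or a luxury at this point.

0.29 (necessity)

At Y = 27: Q = 349.9260.
dQ/dY = 13.76 − 0.372Y = 3.71600.
η = (dQ/dY)·(Y/Q) = 3.71600 × (27/349.9260) = 0.29.
0 < η < 1 ⇒ necessity.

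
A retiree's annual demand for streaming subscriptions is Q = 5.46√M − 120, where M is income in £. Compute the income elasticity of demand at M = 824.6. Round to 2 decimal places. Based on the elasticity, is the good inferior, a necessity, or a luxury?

At M = 824.6: Q = 36.789.
dQ/dM = 5.46/(2√M) = 0.0950695 at this income.
η = (dQ/dM)·(M/Q) = 0.0950695 × (824.6/36.789) = 2.13.
Since η > 1, the good is a luxury.

2.13 (luxury)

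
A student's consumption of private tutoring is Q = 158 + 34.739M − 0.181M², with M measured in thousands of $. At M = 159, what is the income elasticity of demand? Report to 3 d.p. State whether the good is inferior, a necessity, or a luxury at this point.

At M = 159: Q = 1105.6400.
dQ/dM = 34.739 − 0.362M = -22.81900.
η = (dQ/dM)·(M/Q) = -22.81900 × (159/1105.6400) = -3.282.
η < 0 ⇒ inferior good.

-3.282 (inferior good)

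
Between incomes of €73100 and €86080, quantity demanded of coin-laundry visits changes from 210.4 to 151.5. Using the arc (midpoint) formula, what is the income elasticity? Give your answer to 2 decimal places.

ΔQ = 151.5 − 210.4 = -58.9; midpoint Q̄ = (210.4 + 151.5)/2 = 180.95.
ΔI = 86080 − 73100 = 12980; midpoint Ī = (73100 + 86080)/2 = 79590.
η = (ΔQ/Q̄) ÷ (ΔI/Ī) = (-58.9/180.95) ÷ (12980/79590) = -2.00.

-2.00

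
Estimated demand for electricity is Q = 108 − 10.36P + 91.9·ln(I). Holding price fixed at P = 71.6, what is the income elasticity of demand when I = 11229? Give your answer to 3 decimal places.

At P = 71.6, I = 11229: Q = 223.307.
Holding P constant, ∂Q/∂I = 91.9/I = 0.00818417.
η_I = (∂Q/∂I)·(I/Q) = 0.00818417 × (11229/223.307) = 0.412.

0.412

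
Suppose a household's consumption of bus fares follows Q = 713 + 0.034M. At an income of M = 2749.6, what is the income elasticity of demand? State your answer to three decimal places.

At M = 2749.6: Q = 806.486.
dQ/dM = 0.034.
η = (dQ/dM)·(M/Q) = 0.034 × (2749.6/806.486) = 0.116.

0.116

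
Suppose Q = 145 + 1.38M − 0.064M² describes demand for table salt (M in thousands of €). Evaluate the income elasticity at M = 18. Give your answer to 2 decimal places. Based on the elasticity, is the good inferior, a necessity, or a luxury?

-0.11 (inferior good)

At M = 18: Q = 149.1040.
dQ/dM = 1.38 − 0.128M = -0.92400.
η = (dQ/dM)·(M/Q) = -0.92400 × (18/149.1040) = -0.11.
η < 0 ⇒ inferior good.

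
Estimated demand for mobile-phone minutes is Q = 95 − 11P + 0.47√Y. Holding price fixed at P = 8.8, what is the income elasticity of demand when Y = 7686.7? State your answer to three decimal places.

At P = 8.8, Y = 7686.7: Q = 39.407.
Holding P constant, ∂Q/∂Y = 0.47/(2√Y) = 0.00268039.
η_Y = (∂Q/∂Y)·(Y/Q) = 0.00268039 × (7686.7/39.407) = 0.523.

0.523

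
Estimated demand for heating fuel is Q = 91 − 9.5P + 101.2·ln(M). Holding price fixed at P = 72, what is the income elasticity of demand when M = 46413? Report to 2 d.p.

At P = 72, M = 46413: Q = 494.428.
Holding P constant, ∂Q/∂M = 101.2/M = 0.00218042.
η_M = (∂Q/∂M)·(M/Q) = 0.00218042 × (46413/494.428) = 0.20.

0.20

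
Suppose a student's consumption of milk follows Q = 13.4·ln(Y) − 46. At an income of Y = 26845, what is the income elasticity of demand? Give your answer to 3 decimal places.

0.148

At Y = 26845: Q = 90.651.
dQ/dY = 13.4/Y = 0.000499162 at this income.
η = (dQ/dY)·(Y/Q) = 0.000499162 × (26845/90.651) = 0.148.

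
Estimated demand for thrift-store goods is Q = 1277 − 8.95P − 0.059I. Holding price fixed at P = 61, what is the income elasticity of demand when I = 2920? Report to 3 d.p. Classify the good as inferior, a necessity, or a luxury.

-0.308 (inferior good)

At P = 61, I = 2920: Q = 558.770.
Holding P constant, ∂Q/∂I = −0.059.
η_I = (∂Q/∂I)·(I/Q) = -0.059 × (2920/558.770) = -0.308.
Since η < 0, this is an inferior good.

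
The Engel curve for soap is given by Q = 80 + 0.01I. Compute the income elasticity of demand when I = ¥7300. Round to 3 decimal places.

At I = 7300: Q = 153.000.
dQ/dI = 0.01.
η = (dQ/dI)·(I/Q) = 0.01 × (7300/153.000) = 0.477.

0.477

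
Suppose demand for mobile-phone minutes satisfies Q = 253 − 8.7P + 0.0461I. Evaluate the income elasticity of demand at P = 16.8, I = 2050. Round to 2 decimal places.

0.47

At P = 16.8, I = 2050: Q = 201.345.
Holding P constant, ∂Q/∂I = 0.0461.
η_I = (∂Q/∂I)·(I/Q) = 0.0461 × (2050/201.345) = 0.47.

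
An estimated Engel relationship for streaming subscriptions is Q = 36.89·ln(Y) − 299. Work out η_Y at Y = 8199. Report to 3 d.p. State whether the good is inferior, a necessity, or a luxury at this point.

At Y = 8199: Q = 33.444.
dQ/dY = 36.89/Y = 0.00449933 at this income.
η = (dQ/dY)·(Y/Q) = 0.00449933 × (8199/33.444) = 1.103.
Since η > 1, the good is a luxury.

1.103 (luxury)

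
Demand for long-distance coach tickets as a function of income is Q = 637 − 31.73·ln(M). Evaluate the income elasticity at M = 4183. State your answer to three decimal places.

At M = 4183: Q = 372.410.
dQ/dM = -31.73/M = -0.00758546 at this income.
η = (dQ/dM)·(M/Q) = -0.00758546 × (4183/372.410) = -0.085.

-0.085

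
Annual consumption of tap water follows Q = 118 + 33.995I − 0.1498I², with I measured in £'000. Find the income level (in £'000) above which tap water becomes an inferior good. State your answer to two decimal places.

113.47

dQ/dI = 33.995 − 0.2996I.
The good is inferior where dQ/dI < 0. Setting dQ/dI = 0 gives I = 33.995 / 0.2996 = 113.47.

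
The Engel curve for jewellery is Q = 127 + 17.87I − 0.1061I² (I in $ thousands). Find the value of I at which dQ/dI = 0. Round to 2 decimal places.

dQ/dI = 17.87 − 0.2122I.
The good is inferior where dQ/dI < 0. Setting dQ/dI = 0 gives I = 17.87 / 0.2122 = 84.21.

84.21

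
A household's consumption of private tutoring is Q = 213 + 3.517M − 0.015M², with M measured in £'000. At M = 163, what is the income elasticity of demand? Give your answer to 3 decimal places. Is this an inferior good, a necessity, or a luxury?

-0.577 (inferior good)

At M = 163: Q = 387.7360.
dQ/dM = 3.517 − 0.03M = -1.37300.
η = (dQ/dM)·(M/Q) = -1.37300 × (163/387.7360) = -0.577.
η < 0 ⇒ inferior good.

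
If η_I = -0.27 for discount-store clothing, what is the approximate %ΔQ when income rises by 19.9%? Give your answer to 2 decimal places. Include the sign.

%ΔQ ≈ η × %ΔI = -0.27 × 19.9% = -5.37%.

-5.37%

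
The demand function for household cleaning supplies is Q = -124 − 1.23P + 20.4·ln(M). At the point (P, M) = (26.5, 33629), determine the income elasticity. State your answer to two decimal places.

At P = 26.5, M = 33629: Q = 56.037.
Holding P constant, ∂Q/∂M = 20.4/M = 0.000606619.
η_M = (∂Q/∂M)·(M/Q) = 0.000606619 × (33629/56.037) = 0.36.

0.36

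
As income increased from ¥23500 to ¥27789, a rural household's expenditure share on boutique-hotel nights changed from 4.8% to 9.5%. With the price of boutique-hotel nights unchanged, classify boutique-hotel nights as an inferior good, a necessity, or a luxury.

The budget share rises as income rises, so η > 1.

luxury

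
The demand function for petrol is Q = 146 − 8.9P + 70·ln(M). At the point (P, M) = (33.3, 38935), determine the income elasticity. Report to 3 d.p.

0.119

At P = 33.3, M = 38935: Q = 589.505.
Holding P constant, ∂Q/∂M = 70/M = 0.00179787.
η_M = (∂Q/∂M)·(M/Q) = 0.00179787 × (38935/589.505) = 0.119.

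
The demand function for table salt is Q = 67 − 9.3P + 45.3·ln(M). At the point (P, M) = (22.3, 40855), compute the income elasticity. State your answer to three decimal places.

At P = 22.3, M = 40855: Q = 340.596.
Holding P constant, ∂Q/∂M = 45.3/M = 0.0011088.
η_M = (∂Q/∂M)·(M/Q) = 0.0011088 × (40855/340.596) = 0.133.

0.133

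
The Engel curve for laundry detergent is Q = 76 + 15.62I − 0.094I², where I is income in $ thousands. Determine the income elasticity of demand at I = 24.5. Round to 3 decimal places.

At I = 24.5: Q = 402.2665.
dQ/dI = 15.62 − 0.188I = 11.01400.
η = (dQ/dI)·(I/Q) = 11.01400 × (24.5/402.2665) = 0.671.

0.671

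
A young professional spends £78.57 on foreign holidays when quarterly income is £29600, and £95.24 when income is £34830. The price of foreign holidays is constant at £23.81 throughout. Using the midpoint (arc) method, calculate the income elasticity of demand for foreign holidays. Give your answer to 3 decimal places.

1.182

With a constant price, Q₁ = 78.57/23.81 = 3.300 and Q₂ = 95.24/23.81 = 4.000 (equivalently, work directly with expenditure since P cancels).
Midpoint %ΔQ = (95.24 − 78.57)/86.91 = 0.19182; midpoint %ΔI = (34830 − 29600)/32215 = 0.16235.
η = 0.19182 / 0.16235 = 1.182.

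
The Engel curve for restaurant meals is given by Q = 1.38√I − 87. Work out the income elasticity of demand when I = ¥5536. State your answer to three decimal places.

3.275

At I = 5536: Q = 15.678.
dQ/dI = 1.38/(2√I) = 0.00927366 at this income.
η = (dQ/dI)·(I/Q) = 0.00927366 × (5536/15.678) = 3.275.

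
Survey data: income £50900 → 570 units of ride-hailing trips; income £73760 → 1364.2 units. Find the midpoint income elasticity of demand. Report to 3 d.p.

2.239

ΔQ = 1364.2 − 570 = 794.2; midpoint Q̄ = (570 + 1364.2)/2 = 967.1.
ΔI = 73760 − 50900 = 22860; midpoint Ī = (50900 + 73760)/2 = 62330.
η = (ΔQ/Q̄) ÷ (ΔI/Ī) = (794.2/967.1) ÷ (22860/62330) = 2.239.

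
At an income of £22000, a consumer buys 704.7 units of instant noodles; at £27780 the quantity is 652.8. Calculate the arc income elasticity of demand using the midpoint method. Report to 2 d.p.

ΔQ = 652.8 − 704.7 = -51.9; midpoint Q̄ = (704.7 + 652.8)/2 = 678.75.
ΔI = 27780 − 22000 = 5780; midpoint Ī = (22000 + 27780)/2 = 24890.
η = (ΔQ/Q̄) ÷ (ΔI/Ī) = (-51.9/678.75) ÷ (5780/24890) = -0.33.

-0.33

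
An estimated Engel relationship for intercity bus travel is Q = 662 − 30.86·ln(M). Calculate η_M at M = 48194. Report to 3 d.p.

At M = 48194: Q = 329.237.
dQ/dM = -30.86/M = -0.000640329 at this income.
η = (dQ/dM)·(M/Q) = -0.000640329 × (48194/329.237) = -0.094.

-0.094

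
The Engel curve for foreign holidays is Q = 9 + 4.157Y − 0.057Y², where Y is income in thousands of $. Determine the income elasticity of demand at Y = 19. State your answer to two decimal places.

0.56

At Y = 19: Q = 67.4060.
dQ/dY = 4.157 − 0.114Y = 1.99100.
η = (dQ/dY)·(Y/Q) = 1.99100 × (19/67.4060) = 0.56.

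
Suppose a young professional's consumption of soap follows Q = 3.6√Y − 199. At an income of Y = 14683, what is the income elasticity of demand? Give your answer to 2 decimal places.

At Y = 14683: Q = 237.224.
dQ/dY = 3.6/(2√Y) = 0.0148547 at this income.
η = (dQ/dY)·(Y/Q) = 0.0148547 × (14683/237.224) = 0.92.

0.92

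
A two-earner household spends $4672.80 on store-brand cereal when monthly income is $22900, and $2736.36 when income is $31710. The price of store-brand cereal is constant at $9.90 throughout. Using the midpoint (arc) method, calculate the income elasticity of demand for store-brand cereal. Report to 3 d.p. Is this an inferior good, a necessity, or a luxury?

With a constant price, Q₁ = 4672.80/9.90 = 472.000 and Q₂ = 2736.36/9.90 = 276.400 (equivalently, work directly with expenditure since P cancels).
Midpoint %ΔQ = (2736.36 − 4672.80)/3704.58 = -0.52272; midpoint %ΔI = (31710 − 22900)/27305 = 0.32265.
η = -0.52272 / 0.32265 = -1.620.
η < 0 ⇒ inferior good.

-1.620 (inferior good)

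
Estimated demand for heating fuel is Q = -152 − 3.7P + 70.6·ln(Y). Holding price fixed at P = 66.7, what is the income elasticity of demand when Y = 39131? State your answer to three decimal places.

0.203

At P = 66.7, Y = 39131: Q = 347.782.
Holding P constant, ∂Q/∂Y = 70.6/Y = 0.0018042.
η_Y = (∂Q/∂Y)·(Y/Q) = 0.0018042 × (39131/347.782) = 0.203.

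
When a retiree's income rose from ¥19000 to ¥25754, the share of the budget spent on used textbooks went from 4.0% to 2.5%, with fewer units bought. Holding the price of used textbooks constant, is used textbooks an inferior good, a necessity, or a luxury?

inferior good

Quantity demanded falls as income rises, so η < 0.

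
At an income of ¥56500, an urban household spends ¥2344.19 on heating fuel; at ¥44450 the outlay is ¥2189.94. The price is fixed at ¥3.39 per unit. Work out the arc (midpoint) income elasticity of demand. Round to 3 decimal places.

0.285

With a constant price, Q₁ = 2344.19/3.39 = 691.501 and Q₂ = 2189.94/3.39 = 646.000 (equivalently, work directly with expenditure since P cancels).
Midpoint %ΔQ = (2189.94 − 2344.19)/2267.07 = -0.06804; midpoint %ΔI = (44450 − 56500)/50475 = -0.23873.
η = -0.06804 / -0.23873 = 0.285.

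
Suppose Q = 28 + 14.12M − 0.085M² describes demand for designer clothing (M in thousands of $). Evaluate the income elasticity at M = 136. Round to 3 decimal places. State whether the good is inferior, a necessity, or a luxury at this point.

At M = 136: Q = 376.1600.
dQ/dM = 14.12 − 0.17M = -9.00000.
η = (dQ/dM)·(M/Q) = -9.00000 × (136/376.1600) = -3.254.
η < 0 ⇒ inferior good.

-3.254 (inferior good)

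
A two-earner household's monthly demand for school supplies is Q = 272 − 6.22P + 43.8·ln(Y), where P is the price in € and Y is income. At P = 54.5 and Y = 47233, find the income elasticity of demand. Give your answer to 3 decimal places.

At P = 54.5, Y = 47233: Q = 404.423.
Holding P constant, ∂Q/∂Y = 43.8/Y = 0.000927318.
η_Y = (∂Q/∂Y)·(Y/Q) = 0.000927318 × (47233/404.423) = 0.108.

0.108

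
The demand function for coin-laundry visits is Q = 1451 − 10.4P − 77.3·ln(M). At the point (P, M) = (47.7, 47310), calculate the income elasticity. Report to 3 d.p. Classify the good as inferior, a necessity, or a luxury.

At P = 47.7, M = 47310: Q = 122.826.
Holding P constant, ∂Q/∂M = -77.3/M = -0.0016339.
η_M = (∂Q/∂M)·(M/Q) = -0.0016339 × (47310/122.826) = -0.629.
Since η < 0, this is an inferior good.

-0.629 (inferior good)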